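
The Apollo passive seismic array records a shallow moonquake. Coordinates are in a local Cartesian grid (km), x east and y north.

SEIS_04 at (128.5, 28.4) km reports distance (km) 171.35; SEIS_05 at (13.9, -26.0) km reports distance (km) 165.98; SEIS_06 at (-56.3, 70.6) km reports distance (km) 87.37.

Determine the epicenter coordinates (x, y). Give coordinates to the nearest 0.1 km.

Circle about each station: (x − 128.5)² + (y − 28.4)² = 171.35²; (x − 13.9)² + (y + 26.0)² = 165.98²; (x + 56.3)² + (y − 70.6)² = 87.37².
Subtracting pairs of circle equations eliminates x²+y² and gives linear equations (the radical axes):
-229.2 x − 108.8 y = -14638.14
-369.6 x + 84.4 y = 12562.55
Solving the 2×2 system: x ≈ -2.2, y ≈ 139.2 km.

-2.2 km east, 139.2 km north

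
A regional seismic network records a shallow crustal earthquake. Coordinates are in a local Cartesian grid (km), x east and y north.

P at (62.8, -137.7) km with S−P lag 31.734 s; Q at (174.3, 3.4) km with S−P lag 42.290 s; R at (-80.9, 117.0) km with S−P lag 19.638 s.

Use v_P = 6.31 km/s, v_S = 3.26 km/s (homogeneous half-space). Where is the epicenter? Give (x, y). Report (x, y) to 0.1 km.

-110.5 km east, -12.1 km north

Distance from S−P lag: d = Δt · v_P v_S / (v_P − v_S) = Δt · (6.31·3.26)/(6.31−3.26) ≈ 6.7445·Δt.
So d_P = 214.03, d_Q = 285.22, d_R = 132.45 km.
Circle about each station: (x − 62.8)² + (y + 137.7)² = 214.03²; (x − 174.3)² + (y − 3.4)² = 285.22²; (x + 80.9)² + (y − 117.0)² = 132.45².
Subtracting pairs of circle equations eliminates x²+y² and gives linear equations (the radical axes):
223.0 x + 282.2 y = -28054.69
-287.4 x + 509.4 y = 25594.52
Solving the 2×2 system: x ≈ -110.5, y ≈ -12.1 km.
Check against P (with the unrounded x, y): √((x − 62.8)²+(y + 137.7)²) = 214.03 ≈ 214.03 km. ✓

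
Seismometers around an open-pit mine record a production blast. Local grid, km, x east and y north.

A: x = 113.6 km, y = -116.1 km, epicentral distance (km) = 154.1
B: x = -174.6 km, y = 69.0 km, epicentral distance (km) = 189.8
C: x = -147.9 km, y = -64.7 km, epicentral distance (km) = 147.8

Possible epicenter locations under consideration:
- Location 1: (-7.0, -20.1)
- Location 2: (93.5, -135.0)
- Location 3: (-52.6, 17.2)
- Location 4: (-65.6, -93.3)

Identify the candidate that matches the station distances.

Location 1

For each candidate, compare |candidate − station| to the reported distance:
Location 1: residuals A 0.0, B 0.0, C 0.0 → max 0.0 km
Location 2: residuals A 126.5, B 147.1, C 103.6 → max 147.1 km
Location 3: residuals A 59.0, B 57.3, C 22.1 → max 59.0 km
Location 4: residuals A 26.5, B 5.7, C 60.7 → max 60.7 km
Only Location 1 has all residuals ≈ 0.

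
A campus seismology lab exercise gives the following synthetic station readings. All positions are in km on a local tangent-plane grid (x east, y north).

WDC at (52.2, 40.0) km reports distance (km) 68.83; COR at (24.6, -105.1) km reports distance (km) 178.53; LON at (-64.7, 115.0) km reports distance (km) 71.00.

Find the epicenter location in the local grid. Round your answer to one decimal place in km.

x ≈ -9.7 km, y ≈ 70.1 km

Circle about each station: (x − 52.2)² + (y − 40.0)² = 68.83²; (x − 24.6)² + (y + 105.1)² = 178.53²; (x + 64.7)² + (y − 115.0)² = 71.00².
Subtracting the WDC equation from the COR and LON equations removes the quadratic terms:
-55.2 x − 290.2 y = -19809.06
-233.8 x + 150.0 y = 12782.82
Solving the 2×2 system: x ≈ -9.7, y ≈ 70.1 km.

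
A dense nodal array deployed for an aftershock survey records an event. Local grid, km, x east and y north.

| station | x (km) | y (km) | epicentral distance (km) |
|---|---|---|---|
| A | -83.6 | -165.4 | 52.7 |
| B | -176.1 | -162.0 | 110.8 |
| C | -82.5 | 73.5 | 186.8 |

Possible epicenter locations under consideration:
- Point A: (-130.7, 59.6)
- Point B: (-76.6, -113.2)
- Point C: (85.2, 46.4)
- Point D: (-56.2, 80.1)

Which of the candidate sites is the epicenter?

Point B

For each candidate, compare |candidate − station| to the reported distance:
Point A: residuals A 177.2, B 115.4, C 136.6 → max 177.2 km
Point B: residuals A 0.0, B 0.0, C 0.0 → max 0.0 km
Point C: residuals A 218.1, B 223.4, C 16.9 → max 223.4 km
Point D: residuals A 194.3, B 159.4, C 159.7 → max 194.3 km
Only Point B has all residuals ≈ 0.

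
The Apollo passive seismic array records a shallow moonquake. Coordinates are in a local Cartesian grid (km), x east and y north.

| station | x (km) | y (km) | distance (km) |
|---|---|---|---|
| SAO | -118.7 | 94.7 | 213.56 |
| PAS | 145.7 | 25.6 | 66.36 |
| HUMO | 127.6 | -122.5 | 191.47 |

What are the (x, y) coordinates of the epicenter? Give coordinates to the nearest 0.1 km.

Circle about each station: (x + 118.7)² + (y − 94.7)² = 213.56²; (x − 145.7)² + (y − 25.6)² = 66.36²; (x − 127.6)² + (y + 122.5)² = 191.47².
Subtracting pairs of circle equations eliminates x²+y² and gives linear equations (the radical axes):
528.8 x − 138.2 y = 40030.29
492.6 x − 434.4 y = 17177.34
Solving the 2×2 system: x ≈ 92.9, y ≈ 65.8 km.

(92.9, 65.8)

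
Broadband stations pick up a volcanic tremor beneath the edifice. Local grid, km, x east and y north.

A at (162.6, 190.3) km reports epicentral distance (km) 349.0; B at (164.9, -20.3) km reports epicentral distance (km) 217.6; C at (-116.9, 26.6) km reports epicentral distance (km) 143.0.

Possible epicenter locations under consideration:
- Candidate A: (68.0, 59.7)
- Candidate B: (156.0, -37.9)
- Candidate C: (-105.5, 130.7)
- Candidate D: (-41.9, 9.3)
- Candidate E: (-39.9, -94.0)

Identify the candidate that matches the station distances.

Candidate E

For each candidate, compare |candidate − station| to the reported distance:
Candidate A: residuals A 187.7, B 91.9, C 44.8 → max 187.7 km
Candidate B: residuals A 120.7, B 197.9, C 137.4 → max 197.9 km
Candidate C: residuals A 74.4, B 92.1, C 38.3 → max 92.1 km
Candidate D: residuals A 75.9, B 8.7, C 66.0 → max 75.9 km
Candidate E: residuals A 0.0, B 0.1, C 0.1 → max 0.1 km
Only Candidate E has all residuals ≈ 0.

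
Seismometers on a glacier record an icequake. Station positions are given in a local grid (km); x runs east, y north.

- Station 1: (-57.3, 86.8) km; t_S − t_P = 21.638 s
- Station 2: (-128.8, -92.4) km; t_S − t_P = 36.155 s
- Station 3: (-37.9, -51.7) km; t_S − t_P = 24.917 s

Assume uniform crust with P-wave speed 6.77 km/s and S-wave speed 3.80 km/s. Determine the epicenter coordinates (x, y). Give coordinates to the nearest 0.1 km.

Distance from S−P lag: d = Δt · v_P v_S / (v_P − v_S) = Δt · (6.77·3.80)/(6.77−3.80) ≈ 8.6620·Δt.
So d_Station 1 = 187.43, d_Station 2 = 313.17, d_Station 3 = 215.83 km.
Circle about each station: (x + 57.3)² + (y − 86.8)² = 187.43²; (x + 128.8)² + (y + 92.4)² = 313.17²; (x + 37.9)² + (y + 51.7)² = 215.83².
Subtracting the Station 1 equation from the Station 2 and Station 3 equations removes the quadratic terms:
-143.0 x − 358.4 y = -48635.77
38.8 x − 277.0 y = -18160.81
Solving the 2×2 system: x ≈ 130.1, y ≈ 83.8 km.

(130.1, 83.8)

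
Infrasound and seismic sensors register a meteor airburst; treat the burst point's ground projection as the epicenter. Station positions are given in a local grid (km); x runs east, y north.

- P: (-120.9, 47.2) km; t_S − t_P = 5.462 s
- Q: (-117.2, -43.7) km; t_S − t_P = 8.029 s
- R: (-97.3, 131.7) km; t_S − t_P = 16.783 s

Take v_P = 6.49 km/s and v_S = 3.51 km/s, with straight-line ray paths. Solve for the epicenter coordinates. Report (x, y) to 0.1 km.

(-143.2, 11.9)

Distance from S−P lag: d = Δt · v_P v_S / (v_P − v_S) = Δt · (6.49·3.51)/(6.49−3.51) ≈ 7.6443·Δt.
So d_P = 41.75, d_Q = 61.38, d_R = 128.29 km.
Circle about each station: (x + 120.9)² + (y − 47.2)² = 41.75²; (x + 117.2)² + (y + 43.7)² = 61.38²; (x + 97.3)² + (y − 131.7)² = 128.29².
Subtracting pairs of circle equations eliminates x²+y² and gives linear equations (the radical axes):
7.4 x − 181.8 y = -3223.56
47.2 x + 169.0 y = -4747.73
Solving the 2×2 system: x ≈ -143.2, y ≈ 11.9 km.
Check against P (with the unrounded x, y): √((x + 120.9)²+(y − 47.2)²) = 41.75 ≈ 41.75 km. ✓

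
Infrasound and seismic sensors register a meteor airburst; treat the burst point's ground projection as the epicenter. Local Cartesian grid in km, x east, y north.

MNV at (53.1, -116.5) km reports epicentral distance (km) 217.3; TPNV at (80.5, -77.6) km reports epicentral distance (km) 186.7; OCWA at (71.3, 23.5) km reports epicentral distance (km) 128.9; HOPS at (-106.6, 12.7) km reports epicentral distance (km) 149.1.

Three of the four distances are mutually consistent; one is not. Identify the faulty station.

OCWA

Solve using three stations at a time. Using MNV, TPNV, HOPS (subtract circle equations pairwise → linear system) gives (x, y) ≈ (16.0, 97.6).
Distances from that point to each station vs reported:
  MNV: calculated 217.3 vs reported 217.3 → residual 0.0 km
  TPNV: calculated 186.7 vs reported 186.7 → residual 0.0 km
  OCWA: calculated 92.5 vs reported 128.9 → residual 36.4 km
  HOPS: calculated 149.1 vs reported 149.1 → residual 0.0 km
MNV, TPNV, HOPS are mutually consistent (residuals ≈ 0); OCWA is off by 36.4 km.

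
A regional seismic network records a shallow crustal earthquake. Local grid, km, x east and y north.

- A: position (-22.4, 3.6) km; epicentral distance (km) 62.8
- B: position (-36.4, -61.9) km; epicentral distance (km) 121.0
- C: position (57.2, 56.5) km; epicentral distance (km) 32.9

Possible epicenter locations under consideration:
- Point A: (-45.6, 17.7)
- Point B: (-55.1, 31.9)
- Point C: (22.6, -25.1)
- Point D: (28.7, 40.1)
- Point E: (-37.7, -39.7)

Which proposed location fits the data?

For each candidate, compare |candidate − station| to the reported distance:
Point A: residuals A 35.7, B 40.9, C 77.0 → max 77.0 km
Point B: residuals A 19.6, B 25.4, C 82.1 → max 82.1 km
Point C: residuals A 9.4, B 51.5, C 55.7 → max 55.7 km
Point D: residuals A 0.0, B 0.0, C 0.0 → max 0.0 km
Point E: residuals A 16.9, B 98.8, C 102.2 → max 102.2 km
Only Point D has all residuals ≈ 0.

Point D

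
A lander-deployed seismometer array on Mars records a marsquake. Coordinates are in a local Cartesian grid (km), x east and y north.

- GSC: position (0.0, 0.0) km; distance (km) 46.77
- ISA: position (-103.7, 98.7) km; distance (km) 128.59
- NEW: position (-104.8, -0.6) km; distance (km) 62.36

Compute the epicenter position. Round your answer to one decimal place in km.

-44.2 km east, -15.3 km north

Circle about each station: x² + y² = 46.77²; (x + 103.7)² + (y − 98.7)² = 128.59²; (x + 104.8)² + (y + 0.6)² = 62.36².
Subtracting the GSC equation from the ISA and NEW equations removes the quadratic terms:
-207.4 x + 197.4 y = 6147.42
-209.6 x − 1.2 y = 9282.06
Solving the 2×2 system: x ≈ -44.2, y ≈ -15.3 km.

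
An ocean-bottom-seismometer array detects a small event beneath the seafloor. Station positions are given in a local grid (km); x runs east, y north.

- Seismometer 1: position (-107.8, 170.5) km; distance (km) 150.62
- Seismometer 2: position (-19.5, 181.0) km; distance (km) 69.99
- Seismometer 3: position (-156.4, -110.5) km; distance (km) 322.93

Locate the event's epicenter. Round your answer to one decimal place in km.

Circle about each station: (x + 107.8)² + (y − 170.5)² = 150.62²; (x + 19.5)² + (y − 181.0)² = 69.99²; (x + 156.4)² + (y + 110.5)² = 322.93².
Subtracting the Seismometer 1 equation from the Seismometer 2 and Seismometer 3 equations removes the quadratic terms:
176.6 x + 21.0 y = 10237.94
-97.2 x − 562.0 y = -85617.28
Solving the 2×2 system: x ≈ 40.7, y ≈ 145.3 km.

x ≈ 40.7 km, y ≈ 145.3 km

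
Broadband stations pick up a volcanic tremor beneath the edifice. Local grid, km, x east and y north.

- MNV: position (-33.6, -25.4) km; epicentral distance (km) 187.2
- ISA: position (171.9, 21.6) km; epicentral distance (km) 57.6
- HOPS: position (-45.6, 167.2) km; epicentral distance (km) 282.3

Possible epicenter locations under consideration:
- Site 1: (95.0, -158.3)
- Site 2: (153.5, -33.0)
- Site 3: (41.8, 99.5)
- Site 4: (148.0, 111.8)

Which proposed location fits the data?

For each candidate, compare |candidate − station| to the reported distance:
Site 1: residuals MNV 2.3, ISA 138.0, HOPS 72.3 → max 138.0 km
Site 2: residuals MNV 0.1, ISA 0.0, HOPS 0.0 → max 0.1 km
Site 3: residuals MNV 41.3, ISA 94.0, HOPS 171.7 → max 171.7 km
Site 4: residuals MNV 40.4, ISA 35.7, HOPS 80.9 → max 80.9 km
Only Site 2 has all residuals ≈ 0.

Site 2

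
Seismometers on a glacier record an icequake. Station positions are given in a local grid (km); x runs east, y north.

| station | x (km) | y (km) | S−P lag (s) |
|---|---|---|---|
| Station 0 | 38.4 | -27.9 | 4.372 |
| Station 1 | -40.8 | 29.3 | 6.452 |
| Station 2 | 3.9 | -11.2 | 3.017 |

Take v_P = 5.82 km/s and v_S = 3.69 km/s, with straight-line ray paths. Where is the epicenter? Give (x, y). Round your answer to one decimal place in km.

Distance from S−P lag: d = Δt · v_P v_S / (v_P − v_S) = Δt · (5.82·3.69)/(5.82−3.69) ≈ 10.0825·Δt.
So d_Station 0 = 44.08, d_Station 1 = 65.05, d_Station 2 = 30.42 km.
Circle about each station: (x − 38.4)² + (y + 27.9)² = 44.08²; (x + 40.8)² + (y − 29.3)² = 65.05²; (x − 3.9)² + (y + 11.2)² = 30.42².
Subtracting pairs of circle equations eliminates x²+y² and gives linear equations (the radical axes):
-158.4 x + 114.4 y = -2018.30
-69.0 x + 33.4 y = -1094.65
Solving the 2×2 system: x ≈ 22.2, y ≈ 13.1 km.

(22.2, 13.1)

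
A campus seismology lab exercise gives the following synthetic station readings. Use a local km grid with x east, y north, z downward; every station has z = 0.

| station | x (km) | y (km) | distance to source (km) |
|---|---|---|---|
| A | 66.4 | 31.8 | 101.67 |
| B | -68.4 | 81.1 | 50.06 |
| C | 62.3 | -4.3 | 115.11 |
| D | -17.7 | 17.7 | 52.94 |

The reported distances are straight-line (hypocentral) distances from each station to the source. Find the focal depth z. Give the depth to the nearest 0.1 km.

Each station gives a sphere (x−x_i)² + (y−y_i)² + z² = d_i² (stations at z=0).
Subtracting the A sphere from B and C: z² cancels, leaving linear equations in x and y:
-269.6 x + 98.6 y = 13666.36
-8.2 x − 72.2 y = -4433.94
Solving: x ≈ -27.105, y ≈ 64.490 km (keep extra digits for the depth step; rounded: -27.1, 64.5).
Then from the A sphere: z² = 101.67² − (x − 66.4)² − (y − 31.8)² with x = -27.105, y = 64.490, so z ≈ 22.912 ≈ 22.9 km.

depth ≈ 22.9 km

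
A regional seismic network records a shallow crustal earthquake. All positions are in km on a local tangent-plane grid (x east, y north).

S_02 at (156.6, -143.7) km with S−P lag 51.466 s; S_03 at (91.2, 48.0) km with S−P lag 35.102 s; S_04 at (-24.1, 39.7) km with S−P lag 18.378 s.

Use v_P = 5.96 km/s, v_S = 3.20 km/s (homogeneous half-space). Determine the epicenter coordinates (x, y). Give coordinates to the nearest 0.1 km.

Distance from S−P lag: d = Δt · v_P v_S / (v_P − v_S) = Δt · (5.96·3.20)/(5.96−3.20) ≈ 6.9101·Δt.
So d_S_02 = 355.64, d_S_03 = 242.56, d_S_04 = 126.99 km.
Circle about each station: (x − 156.6)² + (y + 143.7)² = 355.64²; (x − 91.2)² + (y − 48.0)² = 242.56²; (x + 24.1)² + (y − 39.7)² = 126.99².
Subtracting the S_02 equation from the S_03 and S_04 equations removes the quadratic terms:
-130.8 x + 383.4 y = 33092.65
-361.4 x + 366.8 y = 67337.00
Solving the 2×2 system: x ≈ -151.0, y ≈ 34.8 km.

-151.0 km east, 34.8 km north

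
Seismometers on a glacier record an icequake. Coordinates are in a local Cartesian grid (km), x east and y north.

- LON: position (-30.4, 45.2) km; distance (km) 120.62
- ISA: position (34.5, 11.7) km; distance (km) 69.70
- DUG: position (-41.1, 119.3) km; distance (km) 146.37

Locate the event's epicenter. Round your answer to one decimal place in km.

89.9 km east, 54.0 km north

Circle about each station: (x + 30.4)² + (y − 45.2)² = 120.62²; (x − 34.5)² + (y − 11.7)² = 69.70²; (x + 41.1)² + (y − 119.3)² = 146.37².
Subtracting pairs of circle equations eliminates x²+y² and gives linear equations (the radical axes):
129.8 x − 67.0 y = 8051.03
-21.4 x + 148.2 y = 6079.51
Solving the 2×2 system: x ≈ 89.9, y ≈ 54.0 km.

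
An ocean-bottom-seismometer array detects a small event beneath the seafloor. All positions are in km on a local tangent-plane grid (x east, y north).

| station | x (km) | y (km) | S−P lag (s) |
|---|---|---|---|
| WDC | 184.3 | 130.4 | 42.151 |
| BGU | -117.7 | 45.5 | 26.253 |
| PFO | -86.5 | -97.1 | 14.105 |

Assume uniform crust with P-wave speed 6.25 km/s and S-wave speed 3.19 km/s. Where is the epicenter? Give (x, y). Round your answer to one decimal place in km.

(2.9, -75.8)

Distance from S−P lag: d = Δt · v_P v_S / (v_P − v_S) = Δt · (6.25·3.19)/(6.25−3.19) ≈ 6.5155·Δt.
So d_WDC = 274.64, d_BGU = 171.05, d_PFO = 91.90 km.
Circle about each station: (x − 184.3)² + (y − 130.4)² = 274.64²; (x + 117.7)² + (y − 45.5)² = 171.05²; (x + 86.5)² + (y + 97.1)² = 91.90².
Subtracting pairs of circle equations eliminates x²+y² and gives linear equations (the radical axes):
-604.0 x − 169.8 y = 11121.92
-541.6 x − 455.0 y = 32921.53
Solving the 2×2 system: x ≈ 2.9, y ≈ -75.8 km.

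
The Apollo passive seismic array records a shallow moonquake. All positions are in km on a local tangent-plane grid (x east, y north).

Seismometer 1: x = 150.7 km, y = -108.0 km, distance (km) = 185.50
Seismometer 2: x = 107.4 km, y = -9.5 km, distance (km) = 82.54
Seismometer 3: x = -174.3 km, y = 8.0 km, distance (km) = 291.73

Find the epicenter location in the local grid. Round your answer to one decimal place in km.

110.1 km east, 73.0 km north

Circle about each station: (x − 150.7)² + (y + 108.0)² = 185.50²; (x − 107.4)² + (y + 9.5)² = 82.54²; (x + 174.3)² + (y − 8.0)² = 291.73².
Subtracting pairs of circle equations eliminates x²+y² and gives linear equations (the radical axes):
-86.6 x + 197.0 y = 4847.92
-650.0 x + 232.0 y = -54626.14
Solving the 2×2 system: x ≈ 110.1, y ≈ 73.0 km.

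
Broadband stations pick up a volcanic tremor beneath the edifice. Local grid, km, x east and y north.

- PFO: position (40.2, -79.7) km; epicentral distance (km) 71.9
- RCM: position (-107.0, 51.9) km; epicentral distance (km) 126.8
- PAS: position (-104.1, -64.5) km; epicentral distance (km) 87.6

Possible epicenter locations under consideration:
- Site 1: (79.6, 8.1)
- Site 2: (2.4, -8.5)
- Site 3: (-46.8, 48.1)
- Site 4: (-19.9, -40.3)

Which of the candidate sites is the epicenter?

For each candidate, compare |candidate − station| to the reported distance:
Site 1: residuals PFO 24.3, RCM 64.9, PAS 109.9 → max 109.9 km
Site 2: residuals PFO 8.7, RCM 1.8, PAS 32.7 → max 32.7 km
Site 3: residuals PFO 82.7, RCM 66.5, PAS 38.7 → max 82.7 km
Site 4: residuals PFO 0.0, RCM 0.0, PAS 0.0 → max 0.0 km
Only Site 4 has all residuals ≈ 0.

Site 4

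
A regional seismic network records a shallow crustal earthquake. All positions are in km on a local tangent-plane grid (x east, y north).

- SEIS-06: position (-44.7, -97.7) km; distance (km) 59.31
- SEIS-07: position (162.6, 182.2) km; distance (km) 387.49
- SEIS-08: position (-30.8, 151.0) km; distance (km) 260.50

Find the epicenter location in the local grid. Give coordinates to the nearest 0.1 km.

Circle about each station: (x + 44.7)² + (y + 97.7)² = 59.31²; (x − 162.6)² + (y − 182.2)² = 387.49²; (x + 30.8)² + (y − 151.0)² = 260.50².
Subtracting the SEIS-06 equation from the SEIS-07 and SEIS-08 equations removes the quadratic terms:
414.6 x + 559.8 y = -98538.60
27.8 x + 497.4 y = -52136.31
Solving the 2×2 system: x ≈ -104.0, y ≈ -99.0 km.

(-104.0, -99.0)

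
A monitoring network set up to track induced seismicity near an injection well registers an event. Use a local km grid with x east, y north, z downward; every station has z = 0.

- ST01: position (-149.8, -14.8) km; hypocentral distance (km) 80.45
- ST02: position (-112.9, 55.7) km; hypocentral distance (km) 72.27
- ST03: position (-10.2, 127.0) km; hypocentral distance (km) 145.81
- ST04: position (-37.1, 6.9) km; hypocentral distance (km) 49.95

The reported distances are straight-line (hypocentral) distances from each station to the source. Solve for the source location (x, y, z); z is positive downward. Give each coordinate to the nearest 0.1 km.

x ≈ -76.7 km, y ≈ 0.7 km, depth ≈ 29.8 km

Each station gives a sphere (x−x_i)² + (y−y_i)² + z² = d_i² (stations at z=0).
Subtracting the ST01 sphere from ST02 and ST03: z² cancels, leaving linear equations in x and y:
73.8 x + 141.0 y = -5560.93
279.2 x + 283.6 y = -21214.39
Solving: x ≈ -76.700, y ≈ 0.706 km (keep extra digits for the depth step; rounded: -76.7, 0.7).
Then from the ST01 sphere: z² = 80.45² − (x + 149.8)² − (y + 14.8)² with x = -76.700, y = 0.706, so z ≈ 29.802 ≈ 29.8 km.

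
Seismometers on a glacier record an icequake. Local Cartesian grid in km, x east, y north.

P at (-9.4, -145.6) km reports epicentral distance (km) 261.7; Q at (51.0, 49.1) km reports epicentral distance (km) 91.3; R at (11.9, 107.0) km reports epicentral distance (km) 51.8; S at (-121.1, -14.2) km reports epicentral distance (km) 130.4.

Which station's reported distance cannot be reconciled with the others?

Solve using three stations at a time. Using Q, R, S (subtract circle equations pairwise → linear system) gives (x, y) ≈ (-33.9, 82.7).
Distances from that point to each station vs reported:
  P: calculated 229.7 vs reported 261.7 → residual 32.0 km
  Q: calculated 91.3 vs reported 91.3 → residual 0.0 km
  R: calculated 51.8 vs reported 51.8 → residual 0.0 km
  S: calculated 130.4 vs reported 130.4 → residual 0.0 km
Q, R, S are mutually consistent (residuals ≈ 0); P is off by 32.0 km.

P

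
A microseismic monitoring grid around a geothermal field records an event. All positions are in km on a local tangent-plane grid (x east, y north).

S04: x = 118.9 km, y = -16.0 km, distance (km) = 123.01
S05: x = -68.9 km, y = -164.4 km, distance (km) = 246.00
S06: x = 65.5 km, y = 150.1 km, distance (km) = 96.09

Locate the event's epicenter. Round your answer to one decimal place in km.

(24.7, 63.1)

Circle about each station: (x − 118.9)² + (y + 16.0)² = 123.01²; (x + 68.9)² + (y + 164.4)² = 246.00²; (x − 65.5)² + (y − 150.1)² = 96.09².
Subtracting the S04 equation from the S05 and S06 equations removes the quadratic terms:
-375.6 x − 296.8 y = -28003.18
-106.8 x + 332.2 y = 18325.22
Solving the 2×2 system: x ≈ 24.7, y ≈ 63.1 km.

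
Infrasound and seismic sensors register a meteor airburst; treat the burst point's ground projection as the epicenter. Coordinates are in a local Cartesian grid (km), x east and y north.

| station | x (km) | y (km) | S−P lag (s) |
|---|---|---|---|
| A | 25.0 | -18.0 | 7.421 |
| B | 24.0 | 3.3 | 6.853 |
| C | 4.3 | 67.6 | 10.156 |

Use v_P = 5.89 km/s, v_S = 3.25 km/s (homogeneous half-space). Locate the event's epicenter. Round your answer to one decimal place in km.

x ≈ -25.6 km, y ≈ 0.3 km

Distance from S−P lag: d = Δt · v_P v_S / (v_P − v_S) = Δt · (5.89·3.25)/(5.89−3.25) ≈ 7.2509·Δt.
So d_A = 53.81, d_B = 49.69, d_C = 73.64 km.
Circle about each station: (x − 25.0)² + (y + 18.0)² = 53.81²; (x − 24.0)² + (y − 3.3)² = 49.69²; (x − 4.3)² + (y − 67.6)² = 73.64².
Subtracting the A equation from the B and C equations removes the quadratic terms:
-2.0 x + 42.6 y = 64.31
-41.4 x + 171.2 y = 1111.92
Solving the 2×2 system: x ≈ -25.6, y ≈ 0.3 km.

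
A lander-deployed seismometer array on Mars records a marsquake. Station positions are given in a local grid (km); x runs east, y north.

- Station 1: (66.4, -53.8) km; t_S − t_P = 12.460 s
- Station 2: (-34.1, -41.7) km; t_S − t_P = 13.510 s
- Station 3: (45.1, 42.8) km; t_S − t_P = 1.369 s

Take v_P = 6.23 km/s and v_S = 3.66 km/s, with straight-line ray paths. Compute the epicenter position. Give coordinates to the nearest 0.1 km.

(39.0, 53.3)

Distance from S−P lag: d = Δt · v_P v_S / (v_P − v_S) = Δt · (6.23·3.66)/(6.23−3.66) ≈ 8.8723·Δt.
So d_Station 1 = 110.55, d_Station 2 = 119.86, d_Station 3 = 12.15 km.
Circle about each station: (x − 66.4)² + (y + 53.8)² = 110.55²; (x + 34.1)² + (y + 41.7)² = 119.86²; (x − 45.1)² + (y − 42.8)² = 12.15².
Subtracting the Station 1 equation from the Station 2 and Station 3 equations removes the quadratic terms:
-201.0 x + 24.2 y = -6546.82
-42.6 x + 193.2 y = 8636.13
Solving the 2×2 system: x ≈ 39.0, y ≈ 53.3 km.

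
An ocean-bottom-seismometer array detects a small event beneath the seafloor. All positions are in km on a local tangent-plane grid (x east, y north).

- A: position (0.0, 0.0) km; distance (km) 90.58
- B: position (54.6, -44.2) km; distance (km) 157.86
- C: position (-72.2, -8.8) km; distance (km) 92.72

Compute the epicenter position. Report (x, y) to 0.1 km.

Circle about each station: x² + y² = 90.58²; (x − 54.6)² + (y + 44.2)² = 157.86²; (x + 72.2)² + (y + 8.8)² = 92.72².
Subtracting the A equation from the B and C equations removes the quadratic terms:
109.2 x − 88.4 y = -11780.24
-144.4 x − 17.6 y = 4898.02
Solving the 2×2 system: x ≈ -43.6, y ≈ 79.4 km.
Check against A (with the unrounded x, y): √(x²+y²) = 90.59 ≈ 90.58 km. ✓

(-43.6, 79.4)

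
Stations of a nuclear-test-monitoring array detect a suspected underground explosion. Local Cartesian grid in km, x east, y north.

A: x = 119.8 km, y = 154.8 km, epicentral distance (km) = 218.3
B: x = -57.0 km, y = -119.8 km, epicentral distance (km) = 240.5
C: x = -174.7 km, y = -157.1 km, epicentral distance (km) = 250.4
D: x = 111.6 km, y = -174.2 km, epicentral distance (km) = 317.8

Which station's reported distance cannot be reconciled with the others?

B

Solve using three stations at a time. Using A, C, D (subtract circle equations pairwise → linear system) gives (x, y) ≈ (-84.0, 76.3).
Distances from that point to each station vs reported:
  A: calculated 218.4 vs reported 218.3 → residual 0.1 km
  B: calculated 198.0 vs reported 240.5 → residual 42.5 km
  C: calculated 250.5 vs reported 250.4 → residual 0.1 km
  D: calculated 317.8 vs reported 317.8 → residual 0.0 km
A, C, D are mutually consistent (residuals ≈ 0); B is off by 42.5 km.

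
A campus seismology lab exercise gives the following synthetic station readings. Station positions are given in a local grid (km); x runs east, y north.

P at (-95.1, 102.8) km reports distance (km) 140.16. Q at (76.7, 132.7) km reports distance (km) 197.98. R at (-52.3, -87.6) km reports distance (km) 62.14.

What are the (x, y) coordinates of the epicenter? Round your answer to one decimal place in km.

(-41.0, -26.5)

Circle about each station: (x + 95.1)² + (y − 102.8)² = 140.16²; (x − 76.7)² + (y − 132.7)² = 197.98²; (x + 52.3)² + (y + 87.6)² = 62.14².
Subtracting pairs of circle equations eliminates x²+y² and gives linear equations (the radical axes):
343.6 x + 59.8 y = -15670.92
85.6 x − 380.8 y = 6580.65
Solving the 2×2 system: x ≈ -41.0, y ≈ -26.5 km.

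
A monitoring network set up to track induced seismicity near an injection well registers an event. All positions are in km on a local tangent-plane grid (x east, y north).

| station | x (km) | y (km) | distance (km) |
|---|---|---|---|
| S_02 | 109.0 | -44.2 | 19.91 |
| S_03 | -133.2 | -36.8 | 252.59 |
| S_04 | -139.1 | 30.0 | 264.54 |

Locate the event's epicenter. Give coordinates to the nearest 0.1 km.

Circle about each station: (x − 109.0)² + (y + 44.2)² = 19.91²; (x + 133.2)² + (y + 36.8)² = 252.59²; (x + 139.1)² + (y − 30.0)² = 264.54².
Subtracting the S_02 equation from the S_03 and S_04 equations removes the quadratic terms:
-484.4 x + 14.8 y = -58143.46
-496.2 x + 148.4 y = -63170.83
Solving the 2×2 system: x ≈ 119.2, y ≈ -27.1 km.
Check against S_02 (with the unrounded x, y): √((x − 109.0)²+(y + 44.2)²) = 19.91 ≈ 19.91 km. ✓

119.2 km east, -27.1 km north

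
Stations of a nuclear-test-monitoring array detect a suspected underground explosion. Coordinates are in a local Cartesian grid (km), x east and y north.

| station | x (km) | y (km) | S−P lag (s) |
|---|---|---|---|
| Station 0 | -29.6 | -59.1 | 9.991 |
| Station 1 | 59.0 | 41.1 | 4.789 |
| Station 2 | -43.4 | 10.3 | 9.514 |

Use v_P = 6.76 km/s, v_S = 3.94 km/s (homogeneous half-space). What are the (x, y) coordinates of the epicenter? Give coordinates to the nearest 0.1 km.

(45.6, -2.1)

Distance from S−P lag: d = Δt · v_P v_S / (v_P − v_S) = Δt · (6.76·3.94)/(6.76−3.94) ≈ 9.4448·Δt.
So d_Station 0 = 94.36, d_Station 1 = 45.23, d_Station 2 = 89.86 km.
Circle about each station: (x + 29.6)² + (y + 59.1)² = 94.36²; (x − 59.0)² + (y − 41.1)² = 45.23²; (x + 43.4)² + (y − 10.3)² = 89.86².
Subtracting pairs of circle equations eliminates x²+y² and gives linear equations (the radical axes):
177.2 x + 200.4 y = 7659.30
-27.6 x + 138.8 y = -1550.33
Solving the 2×2 system: x ≈ 45.6, y ≈ -2.1 km.
Check against Station 0 (with the unrounded x, y): √((x + 29.6)²+(y + 59.1)²) = 94.36 ≈ 94.36 km. ✓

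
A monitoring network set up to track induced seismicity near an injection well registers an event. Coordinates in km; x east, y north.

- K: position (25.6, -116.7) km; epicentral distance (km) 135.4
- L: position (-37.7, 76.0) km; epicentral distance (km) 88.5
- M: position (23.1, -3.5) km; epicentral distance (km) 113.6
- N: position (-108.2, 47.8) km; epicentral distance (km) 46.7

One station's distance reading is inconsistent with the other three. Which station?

K

Solve using three stations at a time. Using L, M, N (subtract circle equations pairwise → linear system) gives (x, y) ≈ (-90.2, 4.8).
Distances from that point to each station vs reported:
  K: calculated 167.8 vs reported 135.4 → residual 32.4 km
  L: calculated 88.5 vs reported 88.5 → residual 0.0 km
  M: calculated 113.6 vs reported 113.6 → residual 0.0 km
  N: calculated 46.7 vs reported 46.7 → residual 0.0 km
L, M, N are mutually consistent (residuals ≈ 0); K is off by 32.4 km.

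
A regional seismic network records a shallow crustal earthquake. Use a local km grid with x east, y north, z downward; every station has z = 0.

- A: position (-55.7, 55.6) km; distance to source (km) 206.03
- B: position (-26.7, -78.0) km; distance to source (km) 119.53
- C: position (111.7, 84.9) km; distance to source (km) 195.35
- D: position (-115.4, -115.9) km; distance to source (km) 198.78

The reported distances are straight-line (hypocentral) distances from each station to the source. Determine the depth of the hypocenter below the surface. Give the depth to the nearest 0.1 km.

depth ≈ 69.7 km

Each station gives a sphere (x−x_i)² + (y−y_i)² + z² = d_i² (stations at z=0).
Subtracting the A sphere from B and C: z² cancels, leaving linear equations in x and y:
58.0 x − 267.2 y = 28763.98
334.8 x + 58.6 y = 17777.79
Solving: x ≈ 69.308, y ≈ -92.605 km (keep extra digits for the depth step; rounded: 69.3, -92.6).
Then from the A sphere: z² = 206.03² − (x + 55.7)² − (y − 55.6)² with x = 69.308, y = -92.605, so z ≈ 69.690 ≈ 69.7 km.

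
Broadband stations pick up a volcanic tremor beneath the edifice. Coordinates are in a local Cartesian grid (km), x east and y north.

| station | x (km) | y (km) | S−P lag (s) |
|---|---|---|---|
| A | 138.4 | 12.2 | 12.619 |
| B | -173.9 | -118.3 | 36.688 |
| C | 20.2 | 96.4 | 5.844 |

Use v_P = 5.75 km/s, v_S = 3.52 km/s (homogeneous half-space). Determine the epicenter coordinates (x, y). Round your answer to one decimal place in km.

72.4 km east, 105.8 km north

Distance from S−P lag: d = Δt · v_P v_S / (v_P − v_S) = Δt · (5.75·3.52)/(5.75−3.52) ≈ 9.0762·Δt.
So d_A = 114.53, d_B = 332.99, d_C = 53.04 km.
Circle about each station: (x − 138.4)² + (y − 12.2)² = 114.53²; (x + 173.9)² + (y + 118.3)² = 332.99²; (x − 20.2)² + (y − 96.4)² = 53.04².
Subtracting pairs of circle equations eliminates x²+y² and gives linear equations (the radical axes):
-624.6 x − 261.0 y = -72832.52
-236.4 x + 168.4 y = 701.48
Solving the 2×2 system: x ≈ 72.4, y ≈ 105.8 km.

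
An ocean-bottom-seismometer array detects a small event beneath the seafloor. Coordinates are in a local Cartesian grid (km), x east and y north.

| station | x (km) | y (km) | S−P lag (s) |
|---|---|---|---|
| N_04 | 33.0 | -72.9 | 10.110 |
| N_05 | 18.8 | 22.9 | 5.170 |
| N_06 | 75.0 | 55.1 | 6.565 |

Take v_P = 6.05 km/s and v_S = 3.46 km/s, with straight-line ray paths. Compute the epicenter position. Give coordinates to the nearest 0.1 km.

Distance from S−P lag: d = Δt · v_P v_S / (v_P − v_S) = Δt · (6.05·3.46)/(6.05−3.46) ≈ 8.0822·Δt.
So d_N_04 = 81.71, d_N_05 = 41.79, d_N_06 = 53.06 km.
Circle about each station: (x − 33.0)² + (y + 72.9)² = 81.71²; (x − 18.8)² + (y − 22.9)² = 41.79²; (x − 75.0)² + (y − 55.1)² = 53.06².
Subtracting the N_04 equation from the N_05 and N_06 equations removes the quadratic terms:
-28.4 x + 191.6 y = -595.44
84.0 x + 256.0 y = 6118.76
Solving the 2×2 system: x ≈ 56.7, y ≈ 5.3 km.
Check against N_04 (with the unrounded x, y): √((x − 33.0)²+(y + 72.9)²) = 81.71 ≈ 81.71 km. ✓

(56.7, 5.3)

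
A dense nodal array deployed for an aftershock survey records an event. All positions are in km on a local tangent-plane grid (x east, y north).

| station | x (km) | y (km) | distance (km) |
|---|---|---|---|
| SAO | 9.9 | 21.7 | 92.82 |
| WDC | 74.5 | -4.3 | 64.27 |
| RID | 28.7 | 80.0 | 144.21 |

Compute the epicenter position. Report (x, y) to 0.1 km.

(48.1, -62.9)

Circle about each station: (x − 9.9)² + (y − 21.7)² = 92.82²; (x − 74.5)² + (y + 4.3)² = 64.27²; (x − 28.7)² + (y − 80.0)² = 144.21².
Subtracting the SAO equation from the WDC and RID equations removes the quadratic terms:
129.2 x − 52.0 y = 9484.76
37.6 x + 116.6 y = -5526.18
Solving the 2×2 system: x ≈ 48.1, y ≈ -62.9 km.
Check against SAO (with the unrounded x, y): √((x − 9.9)²+(y − 21.7)²) = 92.83 ≈ 92.82 km. ✓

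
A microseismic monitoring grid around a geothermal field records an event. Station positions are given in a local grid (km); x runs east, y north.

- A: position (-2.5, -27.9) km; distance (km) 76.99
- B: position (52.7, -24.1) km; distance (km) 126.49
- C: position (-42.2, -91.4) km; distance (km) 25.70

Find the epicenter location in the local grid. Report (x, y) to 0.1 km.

x ≈ -62.7 km, y ≈ -75.9 km

Circle about each station: (x + 2.5)² + (y + 27.9)² = 76.99²; (x − 52.7)² + (y + 24.1)² = 126.49²; (x + 42.2)² + (y + 91.4)² = 25.70².
Subtracting the A equation from the B and C equations removes the quadratic terms:
110.4 x + 7.6 y = -7498.82
-79.4 x − 127.0 y = 14617.11
Solving the 2×2 system: x ≈ -62.7, y ≈ -75.9 km.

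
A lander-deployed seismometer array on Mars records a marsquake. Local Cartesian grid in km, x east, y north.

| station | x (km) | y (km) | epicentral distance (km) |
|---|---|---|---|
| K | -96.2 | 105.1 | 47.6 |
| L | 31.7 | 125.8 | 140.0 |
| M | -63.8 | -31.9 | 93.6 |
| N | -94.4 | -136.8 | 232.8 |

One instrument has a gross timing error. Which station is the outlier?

N

Solve using three stations at a time. Using K, L, M (subtract circle equations pairwise → linear system) gives (x, y) ≈ (-90.7, 57.8).
Distances from that point to each station vs reported:
  K: calculated 47.6 vs reported 47.6 → residual 0.0 km
  L: calculated 140.0 vs reported 140.0 → residual 0.0 km
  M: calculated 93.6 vs reported 93.6 → residual 0.0 km
  N: calculated 194.6 vs reported 232.8 → residual 38.2 km
K, L, M are mutually consistent (residuals ≈ 0); N is off by 38.2 km.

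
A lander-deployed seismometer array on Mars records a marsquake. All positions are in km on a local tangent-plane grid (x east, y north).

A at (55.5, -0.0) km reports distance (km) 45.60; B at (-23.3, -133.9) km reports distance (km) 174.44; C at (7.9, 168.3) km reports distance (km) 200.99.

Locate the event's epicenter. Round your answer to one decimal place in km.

Circle about each station: (x − 55.5)² + y² = 45.60²; (x + 23.3)² + (y + 133.9)² = 174.44²; (x − 7.9)² + (y − 168.3)² = 200.99².
Subtracting pairs of circle equations eliminates x²+y² and gives linear equations (the radical axes):
-157.6 x − 267.8 y = -12958.10
-95.2 x + 336.6 y = -13010.57
Solving the 2×2 system: x ≈ 99.9, y ≈ -10.4 km.
Check against A (with the unrounded x, y): √((x − 55.5)²+y²) = 45.60 ≈ 45.60 km. ✓

(99.9, -10.4)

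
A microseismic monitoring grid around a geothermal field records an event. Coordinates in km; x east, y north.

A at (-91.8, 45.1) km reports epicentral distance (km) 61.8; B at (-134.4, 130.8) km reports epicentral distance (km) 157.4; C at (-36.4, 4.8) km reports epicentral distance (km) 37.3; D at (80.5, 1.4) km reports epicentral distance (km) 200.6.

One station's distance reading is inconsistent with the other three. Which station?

D

Solve using three stations at a time. Using A, B, C (subtract circle equations pairwise → linear system) gives (x, y) ≈ (-69.5, -12.7).
Distances from that point to each station vs reported:
  A: calculated 61.9 vs reported 61.8 → residual 0.1 km
  B: calculated 157.4 vs reported 157.4 → residual 0.0 km
  C: calculated 37.5 vs reported 37.3 → residual 0.2 km
  D: calculated 150.7 vs reported 200.6 → residual 49.9 km
A, B, C are mutually consistent (residuals ≈ 0); D is off by 49.9 km.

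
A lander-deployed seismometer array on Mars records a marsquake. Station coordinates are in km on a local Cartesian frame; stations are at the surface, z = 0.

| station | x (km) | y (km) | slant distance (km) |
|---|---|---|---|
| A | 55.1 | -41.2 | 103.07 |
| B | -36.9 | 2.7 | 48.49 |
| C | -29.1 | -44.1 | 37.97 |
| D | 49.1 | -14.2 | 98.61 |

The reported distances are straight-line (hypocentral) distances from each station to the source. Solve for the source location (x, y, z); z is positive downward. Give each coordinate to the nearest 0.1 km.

Each station gives a sphere (x−x_i)² + (y−y_i)² + z² = d_i² (stations at z=0).
Subtracting the A sphere from B and C: z² cancels, leaving linear equations in x and y:
-184.0 x + 87.8 y = 4907.59
-168.4 x − 5.8 y = 7239.87
Solving: x ≈ -41.893, y ≈ -31.900 km (keep extra digits for the depth step; rounded: -41.9, -31.9).
Then from the A sphere: z² = 103.07² − (x − 55.1)² − (y + 41.2)² with x = -41.893, y = -31.900, so z ≈ 33.605 ≈ 33.6 km.
Check against D (with the unrounded solution): distance 98.60 ≈ 98.61 km. ✓

(-41.9, -31.9, 33.6)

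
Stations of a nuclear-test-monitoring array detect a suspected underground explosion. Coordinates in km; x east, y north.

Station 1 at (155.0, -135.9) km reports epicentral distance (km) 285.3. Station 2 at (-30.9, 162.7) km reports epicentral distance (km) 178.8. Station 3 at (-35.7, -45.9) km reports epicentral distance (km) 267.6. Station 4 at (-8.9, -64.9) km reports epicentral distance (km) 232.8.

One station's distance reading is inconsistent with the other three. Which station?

Solve using three stations at a time. Using Station 1, Station 2, Station 3 (subtract circle equations pairwise → linear system) gives (x, y) ≈ (147.3, 149.3).
Distances from that point to each station vs reported:
  Station 1: calculated 285.3 vs reported 285.3 → residual 0.0 km
  Station 2: calculated 178.7 vs reported 178.8 → residual 0.1 km
  Station 3: calculated 267.6 vs reported 267.6 → residual 0.0 km
  Station 4: calculated 265.1 vs reported 232.8 → residual 32.3 km
Station 1, Station 2, Station 3 are mutually consistent (residuals ≈ 0); Station 4 is off by 32.3 km.

Station 4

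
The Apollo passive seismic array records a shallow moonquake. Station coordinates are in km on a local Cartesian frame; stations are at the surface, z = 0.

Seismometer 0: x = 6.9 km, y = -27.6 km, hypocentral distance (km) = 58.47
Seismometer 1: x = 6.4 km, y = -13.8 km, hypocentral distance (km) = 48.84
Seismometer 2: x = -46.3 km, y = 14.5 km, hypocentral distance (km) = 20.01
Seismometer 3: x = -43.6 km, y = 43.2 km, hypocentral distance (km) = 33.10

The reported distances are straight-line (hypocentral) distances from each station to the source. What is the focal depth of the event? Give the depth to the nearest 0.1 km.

12.5 km

Each station gives a sphere (x−x_i)² + (y−y_i)² + z² = d_i² (stations at z=0).
Subtracting the Seismometer 0 sphere from Seismometer 1 and Seismometer 2: z² cancels, leaving linear equations in x and y:
-1.0 x + 27.6 y = 455.43
-106.4 x + 84.2 y = 4562.91
Solving: x ≈ -30.707, y ≈ 15.388 km (keep extra digits for the depth step; rounded: -30.7, 15.4).
Then from the Seismometer 0 sphere: z² = 58.47² − (x − 6.9)² − (y + 27.6)² with x = -30.707, y = 15.388, so z ≈ 12.509 ≈ 12.5 km.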